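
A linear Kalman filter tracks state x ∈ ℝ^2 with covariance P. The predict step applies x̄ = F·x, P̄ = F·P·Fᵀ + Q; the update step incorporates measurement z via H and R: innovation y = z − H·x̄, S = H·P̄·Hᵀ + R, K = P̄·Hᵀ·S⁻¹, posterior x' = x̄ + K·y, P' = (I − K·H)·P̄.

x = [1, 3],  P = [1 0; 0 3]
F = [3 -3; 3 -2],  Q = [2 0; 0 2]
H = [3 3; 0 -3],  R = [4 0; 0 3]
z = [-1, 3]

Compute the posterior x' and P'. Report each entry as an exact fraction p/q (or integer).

x' = [219/2615, -1704/2615]
P' = [3197/5230 -1197/5230; -1197/5230 1397/5230]

x̄ = F·x = [-6, -3]
P̄ = F·P·Fᵀ + Q = [38 27; 27 23]
y = z − H·x̄ = [26, -6]
S = H·P̄·Hᵀ + R = [1039 -450; -450 210]
K = P̄·Hᵀ·S⁻¹ = [150/523 1197/5230; 15/523 -1397/5230]
x' = x̄ + K·y = [219/2615, -1704/2615]
P' = (I − K·H)·P̄ = [3197/5230 -1197/5230; -1197/5230 1397/5230]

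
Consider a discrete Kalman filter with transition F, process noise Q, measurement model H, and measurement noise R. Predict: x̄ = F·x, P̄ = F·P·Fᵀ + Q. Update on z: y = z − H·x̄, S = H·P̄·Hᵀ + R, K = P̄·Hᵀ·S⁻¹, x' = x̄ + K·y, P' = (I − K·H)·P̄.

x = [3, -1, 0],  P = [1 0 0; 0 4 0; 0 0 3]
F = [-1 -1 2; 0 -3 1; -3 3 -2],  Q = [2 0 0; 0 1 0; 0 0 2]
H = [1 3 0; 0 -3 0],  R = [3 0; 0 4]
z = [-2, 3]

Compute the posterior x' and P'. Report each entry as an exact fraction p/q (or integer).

x̄ = F·x = [-2, 3, -12]
P̄ = F·P·Fᵀ + Q = [19 18 -21; 18 40 -42; -21 -42 59]
y = z − H·x̄ = [-9, 12]
S = H·P̄·Hᵀ + R = [490 -414; -414 364]
K = P̄·Hᵀ·S⁻¹ = [1054/1741 1881/3482; 138/1741 -417/1741; -336/1741 441/3482]
x' = x̄ + K·y = [-1682/1741, -1023/1741, -15222/1741]
P' = (I − K·H)·P̄ = [6924/1741 -1254/1741 -126/1741; -1254/1741 556/1741 -294/1741; -126/1741 -294/1741 25544/1741]

x' = [-1682/1741, -1023/1741, -15222/1741]
P' = [6924/1741 -1254/1741 -126/1741; -1254/1741 556/1741 -294/1741; -126/1741 -294/1741 25544/1741]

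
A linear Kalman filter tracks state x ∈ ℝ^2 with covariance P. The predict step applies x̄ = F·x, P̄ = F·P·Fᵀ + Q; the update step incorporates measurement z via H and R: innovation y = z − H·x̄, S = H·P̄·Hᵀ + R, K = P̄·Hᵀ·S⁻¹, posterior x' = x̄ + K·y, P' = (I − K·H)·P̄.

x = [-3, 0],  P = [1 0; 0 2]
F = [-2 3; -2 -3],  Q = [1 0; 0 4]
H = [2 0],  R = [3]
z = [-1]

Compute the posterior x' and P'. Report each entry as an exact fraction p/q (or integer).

x̄ = F·x = [6, 6]
P̄ = F·P·Fᵀ + Q = [23 -14; -14 26]
y = z − H·x̄ = [-13]
S = H·P̄·Hᵀ + R = [95]
K = P̄·Hᵀ·S⁻¹ = [46/95; -28/95]
x' = x̄ + K·y = [-28/95, 934/95]
P' = (I − K·H)·P̄ = [69/95 -42/95; -42/95 1686/95]

x' = [-28/95, 934/95]
P' = [69/95 -42/95; -42/95 1686/95]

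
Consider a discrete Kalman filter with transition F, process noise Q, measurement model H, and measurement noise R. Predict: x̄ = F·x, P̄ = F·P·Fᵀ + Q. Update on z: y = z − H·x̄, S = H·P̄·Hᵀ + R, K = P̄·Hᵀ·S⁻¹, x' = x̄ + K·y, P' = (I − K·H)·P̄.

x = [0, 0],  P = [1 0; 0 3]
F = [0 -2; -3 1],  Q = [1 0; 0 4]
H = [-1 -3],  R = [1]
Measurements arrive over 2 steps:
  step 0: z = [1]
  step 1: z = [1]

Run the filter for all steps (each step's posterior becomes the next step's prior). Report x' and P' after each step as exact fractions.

step 0: x̄ = F·x = [0, 0]
step 0: P̄ = F·P·Fᵀ + Q = [13 -6; -6 16]
step 0: y = z − H·x̄ = [1]
step 0: S = H·P̄·Hᵀ + R = [122]
step 0: K = P̄·Hᵀ·S⁻¹ = [5/122; -21/61]
step 0: x' = x̄ + K·y = [5/122, -21/61]
step 0: P' = (I − K·H)·P̄ = [1561/122 -261/61; -261/61 94/61]
step 1: x̄ = F·x = [42/61, -57/122]
step 1: P̄ = F·P·Fᵀ + Q = [437/61 -1754/61; -1754/61 17857/122]
step 1: y = z − H·x̄ = [35/122]
step 1: S = H·P̄·Hᵀ + R = [140661/122]
step 1: K = P̄·Hᵀ·S⁻¹ = [9650/140661; -50063/140661]
step 1: x' = x̄ + K·y = [99617/140661, -80081/140661]
step 1: P' = (I − K·H)·P̄ = [244387/140661 -84679/140661; -84679/140661 44914/140661]

step 0: x' = [5/122, -21/61], P' = [1561/122 -261/61; -261/61 94/61]
step 1: x' = [99617/140661, -80081/140661], P' = [244387/140661 -84679/140661; -84679/140661 44914/140661]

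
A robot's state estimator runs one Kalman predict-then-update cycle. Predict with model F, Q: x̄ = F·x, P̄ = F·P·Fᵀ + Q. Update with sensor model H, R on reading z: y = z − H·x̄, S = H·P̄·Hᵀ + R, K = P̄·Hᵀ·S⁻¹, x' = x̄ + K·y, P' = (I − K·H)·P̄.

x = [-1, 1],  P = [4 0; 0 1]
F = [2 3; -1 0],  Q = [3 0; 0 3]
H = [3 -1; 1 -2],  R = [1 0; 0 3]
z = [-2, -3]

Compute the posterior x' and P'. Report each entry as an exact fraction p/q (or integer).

x' = [-15/77, 108/77]
P' = [18/77 51/154; 51/154 531/616]

x̄ = F·x = [1, 1]
P̄ = F·P·Fᵀ + Q = [28 -8; -8 7]
y = z − H·x̄ = [-4, -2]
S = H·P̄·Hᵀ + R = [308 154; 154 91]
K = P̄·Hᵀ·S⁻¹ = [57/154 -1/7; 81/616 -13/28]
x' = x̄ + K·y = [-15/77, 108/77]
P' = (I − K·H)·P̄ = [18/77 51/154; 51/154 531/616]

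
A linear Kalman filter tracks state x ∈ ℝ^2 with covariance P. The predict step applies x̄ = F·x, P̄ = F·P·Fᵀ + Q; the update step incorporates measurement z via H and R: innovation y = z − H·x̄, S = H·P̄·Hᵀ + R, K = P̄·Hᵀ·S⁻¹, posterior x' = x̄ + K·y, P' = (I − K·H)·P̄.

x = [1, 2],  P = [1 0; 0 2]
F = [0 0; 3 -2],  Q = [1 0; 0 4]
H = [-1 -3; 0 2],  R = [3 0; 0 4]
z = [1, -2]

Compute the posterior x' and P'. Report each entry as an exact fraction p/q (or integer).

x' = [44/277, -151/277]
P' = [255/277 -63/277; -63/277 84/277]

x̄ = F·x = [0, -1]
P̄ = F·P·Fᵀ + Q = [1 0; 0 21]
y = z − H·x̄ = [-2, 0]
S = H·P̄·Hᵀ + R = [193 -126; -126 88]
K = P̄·Hᵀ·S⁻¹ = [-22/277 -63/554; -63/277 42/277]
x' = x̄ + K·y = [44/277, -151/277]
P' = (I − K·H)·P̄ = [255/277 -63/277; -63/277 84/277]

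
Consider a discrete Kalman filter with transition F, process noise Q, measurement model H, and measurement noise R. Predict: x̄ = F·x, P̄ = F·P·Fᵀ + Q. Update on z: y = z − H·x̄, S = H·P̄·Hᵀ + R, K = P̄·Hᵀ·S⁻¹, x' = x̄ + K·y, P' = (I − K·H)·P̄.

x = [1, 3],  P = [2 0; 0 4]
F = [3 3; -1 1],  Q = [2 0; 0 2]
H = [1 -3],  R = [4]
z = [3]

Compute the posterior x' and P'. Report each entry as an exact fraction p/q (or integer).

x̄ = F·x = [12, 2]
P̄ = F·P·Fᵀ + Q = [56 6; 6 8]
y = z − H·x̄ = [-3]
S = H·P̄·Hᵀ + R = [96]
K = P̄·Hᵀ·S⁻¹ = [19/48; -3/16]
x' = x̄ + K·y = [173/16, 41/16]
P' = (I − K·H)·P̄ = [983/24 105/8; 105/8 37/8]

x' = [173/16, 41/16]
P' = [983/24 105/8; 105/8 37/8]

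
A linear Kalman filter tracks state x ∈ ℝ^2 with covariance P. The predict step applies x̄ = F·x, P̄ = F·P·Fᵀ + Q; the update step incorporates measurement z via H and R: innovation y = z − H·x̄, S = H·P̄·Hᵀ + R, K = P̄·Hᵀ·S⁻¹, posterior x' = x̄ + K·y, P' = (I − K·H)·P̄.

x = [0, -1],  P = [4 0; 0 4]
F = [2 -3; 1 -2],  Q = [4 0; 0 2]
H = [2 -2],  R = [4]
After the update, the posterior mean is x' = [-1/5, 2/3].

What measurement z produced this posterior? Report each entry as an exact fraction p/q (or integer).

x̄ = F·x = [3, 2]
P̄ = F·P·Fᵀ + Q = [56 32; 32 22]
S = H·P̄·Hᵀ + R = [60]
K = P̄·Hᵀ·S⁻¹ = [4/5; 1/3]
x' − x̄ = [-16/5, -4/3] = K·y
y = (KᵀK)⁻¹·Kᵀ·(x' − x̄) = [-4]
z = y + H·x̄ = [-4] + [2] = [-2]

z = [-2]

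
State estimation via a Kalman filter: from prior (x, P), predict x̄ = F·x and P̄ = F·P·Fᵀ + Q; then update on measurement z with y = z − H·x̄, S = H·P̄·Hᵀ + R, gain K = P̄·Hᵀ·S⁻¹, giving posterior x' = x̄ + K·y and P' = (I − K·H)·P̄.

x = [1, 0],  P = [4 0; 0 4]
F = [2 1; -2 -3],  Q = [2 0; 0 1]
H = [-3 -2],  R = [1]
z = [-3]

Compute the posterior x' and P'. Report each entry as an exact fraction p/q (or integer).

x̄ = F·x = [2, -2]
P̄ = F·P·Fᵀ + Q = [22 -28; -28 53]
y = z − H·x̄ = [-1]
S = H·P̄·Hᵀ + R = [75]
K = P̄·Hᵀ·S⁻¹ = [-2/15; -22/75]
x' = x̄ + K·y = [32/15, -128/75]
P' = (I − K·H)·P̄ = [62/3 -464/15; -464/15 3491/75]

x' = [32/15, -128/75]
P' = [62/3 -464/15; -464/15 3491/75]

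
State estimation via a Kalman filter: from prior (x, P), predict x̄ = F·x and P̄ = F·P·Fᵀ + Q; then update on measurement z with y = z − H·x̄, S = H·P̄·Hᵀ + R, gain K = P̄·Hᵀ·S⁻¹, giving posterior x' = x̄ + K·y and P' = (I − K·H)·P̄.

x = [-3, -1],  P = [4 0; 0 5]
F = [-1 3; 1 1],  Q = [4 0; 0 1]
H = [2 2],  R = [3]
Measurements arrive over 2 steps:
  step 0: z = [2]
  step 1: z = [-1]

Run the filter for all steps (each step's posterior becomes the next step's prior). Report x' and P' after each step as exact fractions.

step 0: x' = [1280/343, -136/49], P' = [1795/343 -229/49; -229/49 34/7]
step 1: x' = [-202904/114513, 134738/114513], P' = [277061/114513 -193733/114513; -193733/114513 195518/114513]

step 0: x̄ = F·x = [0, -4]
step 0: P̄ = F·P·Fᵀ + Q = [53 11; 11 10]
step 0: y = z − H·x̄ = [10]
step 0: S = H·P̄·Hᵀ + R = [343]
step 0: K = P̄·Hᵀ·S⁻¹ = [128/343; 6/49]
step 0: x' = x̄ + K·y = [1280/343, -136/49]
step 0: P' = (I − K·H)·P̄ = [1795/343 -229/49; -229/49 34/7]
step 1: x̄ = F·x = [-4136/343, 328/343]
step 1: P̄ = F·P·Fᵀ + Q = [27779/343 -3/343; -3/343 598/343]
step 1: y = z − H·x̄ = [1039/49]
step 1: S = H·P̄·Hᵀ + R = [2337/7]
step 1: K = P̄·Hᵀ·S⁻¹ = [7936/16359; 170/16359]
step 1: x' = x̄ + K·y = [-202904/114513, 134738/114513]
step 1: P' = (I − K·H)·P̄ = [277061/114513 -193733/114513; -193733/114513 195518/114513]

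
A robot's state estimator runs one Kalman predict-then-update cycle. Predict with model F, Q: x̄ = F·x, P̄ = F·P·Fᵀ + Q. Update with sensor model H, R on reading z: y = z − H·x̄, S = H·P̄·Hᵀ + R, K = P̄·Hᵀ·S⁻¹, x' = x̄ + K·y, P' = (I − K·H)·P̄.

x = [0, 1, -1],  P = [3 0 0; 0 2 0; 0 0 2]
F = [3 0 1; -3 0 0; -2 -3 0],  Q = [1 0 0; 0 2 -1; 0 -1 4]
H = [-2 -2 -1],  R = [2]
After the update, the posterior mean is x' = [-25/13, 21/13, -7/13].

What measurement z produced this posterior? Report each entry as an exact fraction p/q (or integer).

z = [1]

x̄ = F·x = [-1, 0, -3]
P̄ = F·P·Fᵀ + Q = [30 -27 -18; -27 29 17; -18 17 34]
S = H·P̄·Hᵀ + R = [52]
K = P̄·Hᵀ·S⁻¹ = [3/13; -21/52; -8/13]
x' − x̄ = [-12/13, 21/13, 32/13] = K·y
y = (KᵀK)⁻¹·Kᵀ·(x' − x̄) = [-4]
z = y + H·x̄ = [-4] + [5] = [1]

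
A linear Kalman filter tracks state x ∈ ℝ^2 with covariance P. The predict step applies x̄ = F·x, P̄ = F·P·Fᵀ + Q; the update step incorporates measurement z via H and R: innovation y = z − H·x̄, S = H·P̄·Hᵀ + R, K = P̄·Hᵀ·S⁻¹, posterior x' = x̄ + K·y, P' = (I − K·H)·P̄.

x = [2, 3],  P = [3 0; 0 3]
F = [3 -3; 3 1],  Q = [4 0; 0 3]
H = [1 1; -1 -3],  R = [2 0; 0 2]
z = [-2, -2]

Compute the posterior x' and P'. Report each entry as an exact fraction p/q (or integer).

x̄ = F·x = [-3, 9]
P̄ = F·P·Fᵀ + Q = [58 18; 18 33]
y = z − H·x̄ = [-8, 22]
S = H·P̄·Hᵀ + R = [129 -229; -229 465]
K = P̄·Hᵀ·S⁻¹ = [2423/1886 739/1886; -1539/3772 -1707/3772]
x' = x̄ + K·y = [-4392/943, 4353/1886]
P' = (I − K·H)·P̄ = [4004/943 -1581/943; -1581/943 1623/1886]

x' = [-4392/943, 4353/1886]
P' = [4004/943 -1581/943; -1581/943 1623/1886]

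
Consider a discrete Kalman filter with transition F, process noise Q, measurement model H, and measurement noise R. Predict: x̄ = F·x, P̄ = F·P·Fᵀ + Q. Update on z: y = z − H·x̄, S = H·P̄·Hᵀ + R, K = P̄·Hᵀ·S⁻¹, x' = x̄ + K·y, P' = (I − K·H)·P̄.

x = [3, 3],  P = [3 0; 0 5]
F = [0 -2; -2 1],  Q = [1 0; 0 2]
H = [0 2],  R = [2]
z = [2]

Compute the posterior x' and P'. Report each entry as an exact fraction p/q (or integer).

x̄ = F·x = [-6, -3]
P̄ = F·P·Fᵀ + Q = [21 -10; -10 19]
y = z − H·x̄ = [8]
S = H·P̄·Hᵀ + R = [78]
K = P̄·Hᵀ·S⁻¹ = [-10/39; 19/39]
x' = x̄ + K·y = [-314/39, 35/39]
P' = (I − K·H)·P̄ = [619/39 -10/39; -10/39 19/39]

x' = [-314/39, 35/39]
P' = [619/39 -10/39; -10/39 19/39]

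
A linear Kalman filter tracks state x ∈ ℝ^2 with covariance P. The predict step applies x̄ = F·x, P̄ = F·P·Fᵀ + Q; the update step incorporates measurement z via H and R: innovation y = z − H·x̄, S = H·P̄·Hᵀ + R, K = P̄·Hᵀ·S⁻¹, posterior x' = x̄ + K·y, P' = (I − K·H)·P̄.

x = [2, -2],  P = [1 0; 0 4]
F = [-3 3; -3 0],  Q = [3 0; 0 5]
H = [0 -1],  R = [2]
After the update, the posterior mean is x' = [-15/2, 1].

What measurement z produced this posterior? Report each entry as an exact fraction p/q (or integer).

x̄ = F·x = [-12, -6]
P̄ = F·P·Fᵀ + Q = [48 9; 9 14]
S = H·P̄·Hᵀ + R = [16]
K = P̄·Hᵀ·S⁻¹ = [-9/16; -7/8]
x' − x̄ = [9/2, 7] = K·y
y = (KᵀK)⁻¹·Kᵀ·(x' − x̄) = [-8]
z = y + H·x̄ = [-8] + [6] = [-2]

z = [-2]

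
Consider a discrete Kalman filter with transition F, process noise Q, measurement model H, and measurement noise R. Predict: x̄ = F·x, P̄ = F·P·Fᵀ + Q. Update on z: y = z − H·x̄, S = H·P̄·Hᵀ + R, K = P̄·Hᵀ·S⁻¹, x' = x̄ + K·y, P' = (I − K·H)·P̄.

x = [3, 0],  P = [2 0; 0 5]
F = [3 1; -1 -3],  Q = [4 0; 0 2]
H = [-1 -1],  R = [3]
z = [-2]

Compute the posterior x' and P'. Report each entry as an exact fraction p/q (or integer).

x̄ = F·x = [9, -3]
P̄ = F·P·Fᵀ + Q = [27 -21; -21 49]
y = z − H·x̄ = [4]
S = H·P̄·Hᵀ + R = [37]
K = P̄·Hᵀ·S⁻¹ = [-6/37; -28/37]
x' = x̄ + K·y = [309/37, -223/37]
P' = (I − K·H)·P̄ = [963/37 -945/37; -945/37 1029/37]

x' = [309/37, -223/37]
P' = [963/37 -945/37; -945/37 1029/37]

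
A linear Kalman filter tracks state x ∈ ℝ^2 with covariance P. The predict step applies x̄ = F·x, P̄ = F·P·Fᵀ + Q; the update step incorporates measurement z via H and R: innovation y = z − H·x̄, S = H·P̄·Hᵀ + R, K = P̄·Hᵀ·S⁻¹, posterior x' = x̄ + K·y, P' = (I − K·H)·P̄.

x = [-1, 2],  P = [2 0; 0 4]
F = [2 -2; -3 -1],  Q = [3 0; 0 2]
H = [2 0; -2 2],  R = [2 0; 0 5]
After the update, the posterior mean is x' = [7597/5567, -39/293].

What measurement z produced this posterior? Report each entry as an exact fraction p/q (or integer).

x̄ = F·x = [-6, 1]
P̄ = F·P·Fᵀ + Q = [27 -4; -4 24]
S = H·P̄·Hᵀ + R = [110 -124; -124 241]
K = P̄·Hᵀ·S⁻¹ = [2663/5567 -62/5567; 132/293 136/293]
x' − x̄ = [40999/5567, -332/293] = K·y
y = (KᵀK)⁻¹·Kᵀ·(x' − x̄) = [15, -17]
z = y + H·x̄ = [15, -17] + [-12, 14] = [3, -3]

z = [3, -3]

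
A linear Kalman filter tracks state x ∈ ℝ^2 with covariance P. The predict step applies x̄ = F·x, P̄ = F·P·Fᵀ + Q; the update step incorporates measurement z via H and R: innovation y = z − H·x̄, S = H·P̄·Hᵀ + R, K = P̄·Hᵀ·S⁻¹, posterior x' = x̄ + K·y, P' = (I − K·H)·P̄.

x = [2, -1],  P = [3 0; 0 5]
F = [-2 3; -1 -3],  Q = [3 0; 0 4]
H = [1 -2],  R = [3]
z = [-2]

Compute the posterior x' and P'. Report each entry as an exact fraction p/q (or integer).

x' = [-289/61, -82/61]
P' = [6576/427 3081/427; 3081/427 1755/427]

x̄ = F·x = [-7, 1]
P̄ = F·P·Fᵀ + Q = [60 -39; -39 52]
y = z − H·x̄ = [7]
S = H·P̄·Hᵀ + R = [427]
K = P̄·Hᵀ·S⁻¹ = [138/427; -143/427]
x' = x̄ + K·y = [-289/61, -82/61]
P' = (I − K·H)·P̄ = [6576/427 3081/427; 3081/427 1755/427]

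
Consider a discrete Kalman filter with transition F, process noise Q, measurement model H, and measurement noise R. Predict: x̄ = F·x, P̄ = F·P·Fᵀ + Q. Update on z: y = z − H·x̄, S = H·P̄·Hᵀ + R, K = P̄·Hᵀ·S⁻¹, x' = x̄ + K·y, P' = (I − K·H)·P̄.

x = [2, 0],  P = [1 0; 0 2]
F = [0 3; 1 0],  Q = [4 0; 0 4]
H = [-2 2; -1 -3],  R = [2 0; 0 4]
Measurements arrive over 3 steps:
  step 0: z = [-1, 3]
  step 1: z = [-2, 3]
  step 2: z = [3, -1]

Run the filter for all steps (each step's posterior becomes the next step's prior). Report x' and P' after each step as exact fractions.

step 0: x̄ = F·x = [0, 2]
step 0: P̄ = F·P·Fᵀ + Q = [22 0; 0 5]
step 0: y = z − H·x̄ = [-5, 9]
step 0: S = H·P̄·Hᵀ + R = [110 14; 14 71]
step 0: K = P̄·Hᵀ·S⁻¹ = [-1408/3807 -902/3807; 460/3807 -895/3807]
step 0: x' = x̄ + K·y = [-1078/3807, -2741/3807]
step 0: P' = (I − K·H)·P̄ = [1958/3807 550/3807; 550/3807 1010/3807]
step 1: x̄ = F·x = [-2741/1269, -1078/3807]
step 1: P̄ = F·P·Fᵀ + Q = [2702/423 550/1269; 550/1269 17186/3807]
step 1: y = z − H·x̄ = [-21904/3807, -4/423]
step 1: S = H·P̄·Hᵀ + R = [160430/3807 -5320/423; -5320/423 2520/47]
step 1: K = P̄·Hᵀ·S⁻¹ = [-4998/14285 -45089/199990; 356/2857 -23143/99995]
step 1: x' = x̄ + K·y = [-14477/99995, -99786/99995]
step 1: P' = (I − K·H)·P̄ = [48784/99995 13798/99995; 13798/99995 26258/99995]
step 2: x̄ = F·x = [-299358/99995, -14477/99995]
step 2: P̄ = F·P·Fᵀ + Q = [636302/99995 41394/99995; 41394/99995 448764/99995]
step 2: y = z − H·x̄ = [-269777/99995, -442784/99995]
step 2: S = H·P̄·Hᵀ + R = [4209102/99995 -1254404/99995; -1254404/99995 5323522/99995]
step 2: K = P̄·Hᵀ·S⁻¹ = [-91104128/260434493 -58671242/260434493; 32458716/260434493 -60239247/260434493]
step 2: x' = x̄ + K·y = [-274080338/260434493, 141467569/260434493]
step 2: P' = (I − K·H)·P̄ = [126999338/260434493 35895210/260434493; 35895210/260434493 68353926/260434493]

step 0: x' = [-1078/3807, -2741/3807], P' = [1958/3807 550/3807; 550/3807 1010/3807]
step 1: x' = [-14477/99995, -99786/99995], P' = [48784/99995 13798/99995; 13798/99995 26258/99995]
step 2: x' = [-274080338/260434493, 141467569/260434493], P' = [126999338/260434493 35895210/260434493; 35895210/260434493 68353926/260434493]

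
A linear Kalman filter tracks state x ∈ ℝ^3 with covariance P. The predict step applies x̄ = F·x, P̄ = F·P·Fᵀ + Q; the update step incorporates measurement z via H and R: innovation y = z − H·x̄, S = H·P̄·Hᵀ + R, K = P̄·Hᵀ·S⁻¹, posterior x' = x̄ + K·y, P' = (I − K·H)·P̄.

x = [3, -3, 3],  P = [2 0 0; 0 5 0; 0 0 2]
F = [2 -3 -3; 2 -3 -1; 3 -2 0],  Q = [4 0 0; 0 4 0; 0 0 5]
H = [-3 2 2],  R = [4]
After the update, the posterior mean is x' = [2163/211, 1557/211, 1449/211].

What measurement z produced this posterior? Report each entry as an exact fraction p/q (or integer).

x̄ = F·x = [6, 12, 15]
P̄ = F·P·Fᵀ + Q = [75 59 42; 59 59 42; 42 42 43]
S = H·P̄·Hᵀ + R = [211]
K = P̄·Hᵀ·S⁻¹ = [-23/211; 25/211; 44/211]
x' − x̄ = [897/211, -975/211, -1716/211] = K·y
y = (KᵀK)⁻¹·Kᵀ·(x' − x̄) = [-39]
z = y + H·x̄ = [-39] + [36] = [-3]

z = [-3]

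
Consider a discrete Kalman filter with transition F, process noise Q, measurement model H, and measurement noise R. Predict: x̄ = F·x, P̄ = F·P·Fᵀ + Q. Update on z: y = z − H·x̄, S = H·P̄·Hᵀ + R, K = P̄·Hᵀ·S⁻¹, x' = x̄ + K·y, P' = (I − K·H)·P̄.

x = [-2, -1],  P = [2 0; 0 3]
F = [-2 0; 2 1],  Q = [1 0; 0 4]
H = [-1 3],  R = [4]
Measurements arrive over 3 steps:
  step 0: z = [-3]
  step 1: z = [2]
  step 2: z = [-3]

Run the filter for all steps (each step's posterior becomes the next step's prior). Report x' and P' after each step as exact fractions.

step 0: x' = [64/49, -33/49], P' = [675/196 181/196; 181/196 131/196]
step 1: x' = [-81946/61103, 15100/61103], P' = [158059/61103 36577/61103; 36577/61103 33631/61103]
step 2: x' = [19741859/14679374, -8668033/14679374], P' = [37386735/14679374 8716233/14679374; 8716233/14679374 8072279/14679374]

step 0: x̄ = F·x = [4, -5]
step 0: P̄ = F·P·Fᵀ + Q = [9 -8; -8 15]
step 0: y = z − H·x̄ = [16]
step 0: S = H·P̄·Hᵀ + R = [196]
step 0: K = P̄·Hᵀ·S⁻¹ = [-33/196; 53/196]
step 0: x' = x̄ + K·y = [64/49, -33/49]
step 0: P' = (I − K·H)·P̄ = [675/196 181/196; 181/196 131/196]
step 1: x̄ = F·x = [-128/49, 95/49]
step 1: P̄ = F·P·Fᵀ + Q = [724/49 -1531/98; -1531/98 4339/196]
step 1: y = z − H·x̄ = [-45/7]
step 1: S = H·P̄·Hᵀ + R = [1247/4]
step 1: K = P̄·Hᵀ·S⁻¹ = [-1726/8729; 2297/8729]
step 1: x' = x̄ + K·y = [-81946/61103, 15100/61103]
step 1: P' = (I − K·H)·P̄ = [158059/61103 36577/61103; 36577/61103 33631/61103]
step 2: x̄ = F·x = [163892/61103, -21256/8729]
step 2: P̄ = F·P·Fᵀ + Q = [693339/61103 -100770/8729; -100770/8729 21563/1247]
step 2: y = z − H·x̄ = [426959/61103]
step 2: S = H·P̄·Hᵀ + R = [14679374/61103]
step 2: K = P̄·Hᵀ·S⁻¹ = [-2809509/14679374; 3875151/14679374]
step 2: x' = x̄ + K·y = [19741859/14679374, -8668033/14679374]
step 2: P' = (I − K·H)·P̄ = [37386735/14679374 8716233/14679374; 8716233/14679374 8072279/14679374]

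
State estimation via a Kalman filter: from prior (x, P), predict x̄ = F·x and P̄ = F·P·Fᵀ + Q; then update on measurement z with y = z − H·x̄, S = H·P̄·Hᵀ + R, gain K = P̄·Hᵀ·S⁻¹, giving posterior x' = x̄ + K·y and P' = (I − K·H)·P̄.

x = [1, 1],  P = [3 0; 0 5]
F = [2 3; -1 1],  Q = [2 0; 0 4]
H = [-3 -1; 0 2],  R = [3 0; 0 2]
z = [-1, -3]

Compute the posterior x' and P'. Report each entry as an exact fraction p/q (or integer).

x̄ = F·x = [5, 0]
P̄ = F·P·Fᵀ + Q = [59 9; 9 12]
y = z − H·x̄ = [14, -3]
S = H·P̄·Hᵀ + R = [600 -78; -78 50]
K = P̄·Hᵀ·S⁻¹ = [-658/1993 -309/1993; -13/3986 1893/3986]
x' = x̄ + K·y = [1680/1993, -5861/3986]
P' = (I − K·H)·P̄ = [761/1993 -309/1993; -309/1993 1893/3986]

x' = [1680/1993, -5861/3986]
P' = [761/1993 -309/1993; -309/1993 1893/3986]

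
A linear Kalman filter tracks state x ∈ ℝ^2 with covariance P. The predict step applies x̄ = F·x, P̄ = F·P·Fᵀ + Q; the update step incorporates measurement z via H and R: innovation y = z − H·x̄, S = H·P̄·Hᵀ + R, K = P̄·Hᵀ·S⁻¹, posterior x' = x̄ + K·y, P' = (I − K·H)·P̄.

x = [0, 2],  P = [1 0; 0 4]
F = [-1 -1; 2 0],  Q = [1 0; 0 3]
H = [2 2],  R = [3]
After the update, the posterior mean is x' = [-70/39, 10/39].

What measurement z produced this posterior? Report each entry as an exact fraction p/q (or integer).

x̄ = F·x = [-2, 0]
P̄ = F·P·Fᵀ + Q = [6 -2; -2 7]
S = H·P̄·Hᵀ + R = [39]
K = P̄·Hᵀ·S⁻¹ = [8/39; 10/39]
x' − x̄ = [8/39, 10/39] = K·y
y = (KᵀK)⁻¹·Kᵀ·(x' − x̄) = [1]
z = y + H·x̄ = [1] + [-4] = [-3]

z = [-3]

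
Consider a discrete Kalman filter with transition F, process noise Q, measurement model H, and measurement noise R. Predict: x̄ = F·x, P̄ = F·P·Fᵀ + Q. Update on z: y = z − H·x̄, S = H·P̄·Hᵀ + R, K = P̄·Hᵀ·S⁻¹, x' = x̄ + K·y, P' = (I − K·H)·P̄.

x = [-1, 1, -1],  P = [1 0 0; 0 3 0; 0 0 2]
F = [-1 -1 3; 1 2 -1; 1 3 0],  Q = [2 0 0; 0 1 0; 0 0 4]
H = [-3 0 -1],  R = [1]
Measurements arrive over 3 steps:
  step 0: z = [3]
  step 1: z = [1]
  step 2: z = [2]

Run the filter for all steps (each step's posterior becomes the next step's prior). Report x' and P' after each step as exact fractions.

step 0: x̄ = F·x = [-3, 2, 2]
step 0: P̄ = F·P·Fᵀ + Q = [24 -13 -10; -13 16 19; -10 19 32]
step 0: y = z − H·x̄ = [-4]
step 0: S = H·P̄·Hᵀ + R = [189]
step 0: K = P̄·Hᵀ·S⁻¹ = [-62/189; 20/189; -2/189]
step 0: x' = x̄ + K·y = [-319/189, 298/189, 386/189]
step 0: P' = (I − K·H)·P̄ = [692/189 -1217/189 -2014/189; -1217/189 2624/189 3631/189; -2014/189 3631/189 6044/189]
step 1: x̄ = F·x = [131/21, -109/189, 575/189]
step 1: P̄ = F·P·Fᵀ + Q = [1702/7 -340/21 2549/21; -340/21 2057/189 1472/189; 2549/21 1472/189 17762/189]
step 1: y = z − H·x̄ = [4301/189]
step 1: S = H·P̄·Hᵀ + R = [569183/189]
step 1: K = P̄·Hᵀ·S⁻¹ = [-160803/569183; 7708/569183; -86585/569183]
step 1: x' = x̄ + K·y = [-108714/569183, -152851/569183, -238740/569183]
step 1: P' = (I − K·H)·P̄ = [1580057/569183 -2657304/569183 -4579368/569183; -2657304/569183 5880403/569183 7964204/569183; -4579368/569183 7964204/569183 13824689/569183]
step 2: x̄ = F·x = [-454655/569183, -175676/569183, -567267/569183]
step 2: P̄ = F·P·Fᵀ + Q = [107397403/569183 -9411062/569183 49347682/569183; -9411062/569183 6168245/569183 4262711/569183; 49347682/569183 4262711/569183 40836592/569183]
step 2: y = z − H·x̄ = [-792866/569183]
step 2: S = H·P̄·Hᵀ + R = [1304068494/569183]
step 2: K = P̄·Hᵀ·S⁻¹ = [-371539891/1304068494; 23970475/1304068494; -94439819/652034247]
step 2: x' = x̄ + K·y = [-262059754/652034247, -217943009/652034247, -518285665/652034247]
step 2: P' = (I − K·H)·P̄ = [3534327247/1304068494 -5914937341/1304068494 -5115720925/652034247; -5914937341/1304068494 13122722035/1304068494 8860420774/652034247; -5115720925/652034247 8860420774/652034247 15441602594/652034247]

step 0: x' = [-319/189, 298/189, 386/189], P' = [692/189 -1217/189 -2014/189; -1217/189 2624/189 3631/189; -2014/189 3631/189 6044/189]
step 1: x' = [-108714/569183, -152851/569183, -238740/569183], P' = [1580057/569183 -2657304/569183 -4579368/569183; -2657304/569183 5880403/569183 7964204/569183; -4579368/569183 7964204/569183 13824689/569183]
step 2: x' = [-262059754/652034247, -217943009/652034247, -518285665/652034247], P' = [3534327247/1304068494 -5914937341/1304068494 -5115720925/652034247; -5914937341/1304068494 13122722035/1304068494 8860420774/652034247; -5115720925/652034247 8860420774/652034247 15441602594/652034247]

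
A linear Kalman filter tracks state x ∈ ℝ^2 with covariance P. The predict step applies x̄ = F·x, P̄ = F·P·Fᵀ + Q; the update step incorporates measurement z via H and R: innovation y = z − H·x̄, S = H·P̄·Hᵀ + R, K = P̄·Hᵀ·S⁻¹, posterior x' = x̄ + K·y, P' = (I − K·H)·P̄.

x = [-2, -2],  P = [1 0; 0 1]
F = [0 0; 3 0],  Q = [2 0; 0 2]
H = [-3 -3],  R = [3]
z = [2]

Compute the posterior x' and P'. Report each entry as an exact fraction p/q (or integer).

x̄ = F·x = [0, -6]
P̄ = F·P·Fᵀ + Q = [2 0; 0 11]
y = z − H·x̄ = [-16]
S = H·P̄·Hᵀ + R = [120]
K = P̄·Hᵀ·S⁻¹ = [-1/20; -11/40]
x' = x̄ + K·y = [4/5, -8/5]
P' = (I − K·H)·P̄ = [17/10 -33/20; -33/20 77/40]

x' = [4/5, -8/5]
P' = [17/10 -33/20; -33/20 77/40]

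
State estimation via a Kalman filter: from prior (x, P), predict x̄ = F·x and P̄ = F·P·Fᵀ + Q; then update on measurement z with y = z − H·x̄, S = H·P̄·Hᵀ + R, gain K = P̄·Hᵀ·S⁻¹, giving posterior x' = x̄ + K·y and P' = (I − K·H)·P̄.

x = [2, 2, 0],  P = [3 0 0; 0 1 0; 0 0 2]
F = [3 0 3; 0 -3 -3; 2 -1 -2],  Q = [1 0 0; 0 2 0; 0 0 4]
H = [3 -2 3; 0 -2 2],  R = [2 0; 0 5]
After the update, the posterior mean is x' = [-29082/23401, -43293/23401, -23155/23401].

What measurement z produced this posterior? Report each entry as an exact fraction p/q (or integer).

x̄ = F·x = [6, -6, 2]
P̄ = F·P·Fᵀ + Q = [46 -18 6; -18 29 15; 6 15 25]
S = H·P̄·Hᵀ + R = [901 260; 260 101]
K = P̄·Hᵀ·S⁻¹ = [6912/23401 -6672/23401; 513/23401 -7808/23401; 1163/23401 1640/23401]
x' − x̄ = [-169488/23401, 97113/23401, -69957/23401] = K·y
y = (KᵀK)⁻¹·Kᵀ·(x' − x̄) = [-39, -15]
z = y + H·x̄ = [-39, -15] + [36, 16] = [-3, 1]

z = [-3, 1]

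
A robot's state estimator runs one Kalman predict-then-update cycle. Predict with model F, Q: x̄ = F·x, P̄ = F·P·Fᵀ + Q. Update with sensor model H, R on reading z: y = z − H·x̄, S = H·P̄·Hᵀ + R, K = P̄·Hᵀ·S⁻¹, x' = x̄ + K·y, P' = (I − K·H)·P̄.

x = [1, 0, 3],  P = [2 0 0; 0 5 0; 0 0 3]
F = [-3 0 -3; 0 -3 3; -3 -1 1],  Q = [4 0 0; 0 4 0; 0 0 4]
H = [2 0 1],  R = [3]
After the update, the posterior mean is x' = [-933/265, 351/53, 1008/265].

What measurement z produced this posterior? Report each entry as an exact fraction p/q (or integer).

z = [-3]

x̄ = F·x = [-12, 9, 0]
P̄ = F·P·Fᵀ + Q = [49 -27 9; -27 76 24; 9 24 30]
S = H·P̄·Hᵀ + R = [265]
K = P̄·Hᵀ·S⁻¹ = [107/265; -6/53; 48/265]
x' − x̄ = [2247/265, -126/53, 1008/265] = K·y
y = (KᵀK)⁻¹·Kᵀ·(x' − x̄) = [21]
z = y + H·x̄ = [21] + [-24] = [-3]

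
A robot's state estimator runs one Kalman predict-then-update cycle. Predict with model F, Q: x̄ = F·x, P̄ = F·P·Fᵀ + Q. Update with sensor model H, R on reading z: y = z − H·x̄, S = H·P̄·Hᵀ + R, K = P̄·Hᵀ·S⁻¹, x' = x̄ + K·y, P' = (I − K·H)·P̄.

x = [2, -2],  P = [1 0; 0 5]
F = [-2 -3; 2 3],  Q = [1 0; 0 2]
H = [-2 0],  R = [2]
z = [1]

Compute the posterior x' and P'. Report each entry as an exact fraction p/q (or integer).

x' = [-48/101, 43/101]
P' = [50/101 -49/101; -49/101 349/101]

x̄ = F·x = [2, -2]
P̄ = F·P·Fᵀ + Q = [50 -49; -49 51]
y = z − H·x̄ = [5]
S = H·P̄·Hᵀ + R = [202]
K = P̄·Hᵀ·S⁻¹ = [-50/101; 49/101]
x' = x̄ + K·y = [-48/101, 43/101]
P' = (I − K·H)·P̄ = [50/101 -49/101; -49/101 349/101]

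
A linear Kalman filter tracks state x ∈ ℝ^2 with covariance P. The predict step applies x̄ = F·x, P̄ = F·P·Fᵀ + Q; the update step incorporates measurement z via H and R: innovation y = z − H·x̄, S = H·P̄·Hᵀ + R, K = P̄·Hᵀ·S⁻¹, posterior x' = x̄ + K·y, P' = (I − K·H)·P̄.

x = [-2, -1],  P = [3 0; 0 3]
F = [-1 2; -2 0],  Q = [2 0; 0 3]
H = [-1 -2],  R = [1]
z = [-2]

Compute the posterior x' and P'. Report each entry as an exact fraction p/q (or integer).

x' = [-29/17, 32/17]
P' = [893/102 -72/17; -72/17 39/17]

x̄ = F·x = [0, 4]
P̄ = F·P·Fᵀ + Q = [17 6; 6 15]
y = z − H·x̄ = [6]
S = H·P̄·Hᵀ + R = [102]
K = P̄·Hᵀ·S⁻¹ = [-29/102; -6/17]
x' = x̄ + K·y = [-29/17, 32/17]
P' = (I − K·H)·P̄ = [893/102 -72/17; -72/17 39/17]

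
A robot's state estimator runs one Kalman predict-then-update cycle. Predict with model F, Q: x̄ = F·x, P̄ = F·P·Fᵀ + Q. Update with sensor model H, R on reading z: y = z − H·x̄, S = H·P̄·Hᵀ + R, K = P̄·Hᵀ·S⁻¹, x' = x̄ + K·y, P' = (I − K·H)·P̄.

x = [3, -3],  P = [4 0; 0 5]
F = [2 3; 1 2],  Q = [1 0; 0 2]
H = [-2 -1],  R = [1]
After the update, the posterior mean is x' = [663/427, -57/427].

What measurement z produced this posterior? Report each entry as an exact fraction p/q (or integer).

z = [-3]

x̄ = F·x = [-3, -3]
P̄ = F·P·Fᵀ + Q = [62 38; 38 26]
S = H·P̄·Hᵀ + R = [427]
K = P̄·Hᵀ·S⁻¹ = [-162/427; -102/427]
x' − x̄ = [1944/427, 1224/427] = K·y
y = (KᵀK)⁻¹·Kᵀ·(x' − x̄) = [-12]
z = y + H·x̄ = [-12] + [9] = [-3]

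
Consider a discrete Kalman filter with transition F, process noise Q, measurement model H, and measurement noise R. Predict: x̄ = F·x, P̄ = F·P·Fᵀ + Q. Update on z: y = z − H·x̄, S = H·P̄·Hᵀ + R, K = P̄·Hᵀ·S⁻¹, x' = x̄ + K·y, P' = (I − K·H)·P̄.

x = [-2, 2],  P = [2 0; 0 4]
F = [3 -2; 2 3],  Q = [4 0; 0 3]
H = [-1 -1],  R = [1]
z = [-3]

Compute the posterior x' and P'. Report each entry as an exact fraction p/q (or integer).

x' = [-167/31, 509/62]
P' = [840/31 -827/31; -827/31 1689/62]

x̄ = F·x = [-10, 2]
P̄ = F·P·Fᵀ + Q = [38 -12; -12 47]
y = z − H·x̄ = [-11]
S = H·P̄·Hᵀ + R = [62]
K = P̄·Hᵀ·S⁻¹ = [-13/31; -35/62]
x' = x̄ + K·y = [-167/31, 509/62]
P' = (I − K·H)·P̄ = [840/31 -827/31; -827/31 1689/62]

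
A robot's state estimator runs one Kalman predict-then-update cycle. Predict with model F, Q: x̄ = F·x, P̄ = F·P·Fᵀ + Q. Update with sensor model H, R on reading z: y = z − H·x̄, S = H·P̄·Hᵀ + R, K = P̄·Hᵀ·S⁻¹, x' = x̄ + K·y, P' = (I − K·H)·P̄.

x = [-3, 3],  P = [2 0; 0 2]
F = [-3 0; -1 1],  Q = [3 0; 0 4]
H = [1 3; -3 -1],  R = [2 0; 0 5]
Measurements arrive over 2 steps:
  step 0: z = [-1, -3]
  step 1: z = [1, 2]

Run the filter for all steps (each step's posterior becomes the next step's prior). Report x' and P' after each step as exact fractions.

step 0: x' = [11049/9569, -5370/9569], P' = [6414/9569 -2712/9569; -2712/9569 3116/9569]
step 1: x' = [-28509402/31493671, 17984519/31493671], P' = [19780608/31493671 -8178174/31493671; -8178174/31493671 9789202/31493671]

step 0: x̄ = F·x = [9, 6]
step 0: P̄ = F·P·Fᵀ + Q = [21 6; 6 8]
step 0: y = z − H·x̄ = [-28, 30]
step 0: S = H·P̄·Hᵀ + R = [131 -147; -147 238]
step 0: K = P̄·Hᵀ·S⁻¹ = [-123/1367 -3306/9569; 474/1367 1004/9569]
step 0: x' = x̄ + K·y = [11049/9569, -5370/9569]
step 0: P' = (I − K·H)·P̄ = [6414/9569 -2712/9569; -2712/9569 3116/9569]
step 1: x̄ = F·x = [-33147/9569, -16419/9569]
step 1: P̄ = F·P·Fᵀ + Q = [86433/9569 27378/9569; 27378/9569 53230/9569]
step 1: y = z − H·x̄ = [13139/1367, -96722/9569]
step 1: S = H·P̄·Hᵀ + R = [106987/1367 -98967/1367; -98967/1367 1043240/9569]
step 1: K = P̄·Hᵀ·S⁻¹ = [-216087/2863061 -10232730/31493671; 963156/2863061 2949064/31493671]
step 1: x' = x̄ + K·y = [-28509402/31493671, 17984519/31493671]
step 1: P' = (I − K·H)·P̄ = [19780608/31493671 -8178174/31493671; -8178174/31493671 9789202/31493671]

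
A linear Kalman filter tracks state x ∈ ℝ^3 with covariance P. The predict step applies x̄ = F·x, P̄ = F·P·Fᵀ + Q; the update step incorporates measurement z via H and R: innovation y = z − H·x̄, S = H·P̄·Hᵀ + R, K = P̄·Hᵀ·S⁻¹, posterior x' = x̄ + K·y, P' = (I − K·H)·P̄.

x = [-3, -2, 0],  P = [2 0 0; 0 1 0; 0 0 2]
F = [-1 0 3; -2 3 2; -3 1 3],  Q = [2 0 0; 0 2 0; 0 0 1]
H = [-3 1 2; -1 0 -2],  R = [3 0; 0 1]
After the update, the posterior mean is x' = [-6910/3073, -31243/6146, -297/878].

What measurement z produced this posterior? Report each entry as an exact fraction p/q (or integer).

x̄ = F·x = [3, 0, 7]
P̄ = F·P·Fᵀ + Q = [22 16 24; 16 27 27; 24 27 38]
S = H·P̄·Hᵀ + R = [104 -60; -60 271]
K = P̄·Hᵀ·S⁻¹ = [-2371/12292 -925/3073; 4743/24584 -1325/6146; 343/3512 -305/878]
x' − x̄ = [-16129/3073, -31243/6146, -6443/878] = K·y
y = (KᵀK)⁻¹·Kᵀ·(x' − x̄) = [-4, 20]
z = y + H·x̄ = [-4, 20] + [5, -17] = [1, 3]

z = [1, 3]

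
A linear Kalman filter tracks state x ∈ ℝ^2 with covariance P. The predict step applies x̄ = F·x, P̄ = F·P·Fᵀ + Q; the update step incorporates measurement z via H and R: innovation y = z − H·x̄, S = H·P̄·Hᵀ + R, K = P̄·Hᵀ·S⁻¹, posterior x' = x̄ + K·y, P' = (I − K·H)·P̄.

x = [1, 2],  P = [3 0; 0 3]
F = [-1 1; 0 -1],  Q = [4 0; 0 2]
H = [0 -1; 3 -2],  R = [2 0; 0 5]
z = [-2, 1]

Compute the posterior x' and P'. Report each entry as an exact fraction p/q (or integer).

x̄ = F·x = [1, -2]
P̄ = F·P·Fᵀ + Q = [10 -3; -3 5]
y = z − H·x̄ = [-4, -6]
S = H·P̄·Hᵀ + R = [7 19; 19 151]
K = P̄·Hᵀ·S⁻¹ = [-77/232 65/232; -197/348 -19/348]
x' = x̄ + K·y = [75/116, 103/174]
P' = (I − K·H)·P̄ = [211/232 77/116; 77/116 197/174]

x' = [75/116, 103/174]
P' = [211/232 77/116; 77/116 197/174]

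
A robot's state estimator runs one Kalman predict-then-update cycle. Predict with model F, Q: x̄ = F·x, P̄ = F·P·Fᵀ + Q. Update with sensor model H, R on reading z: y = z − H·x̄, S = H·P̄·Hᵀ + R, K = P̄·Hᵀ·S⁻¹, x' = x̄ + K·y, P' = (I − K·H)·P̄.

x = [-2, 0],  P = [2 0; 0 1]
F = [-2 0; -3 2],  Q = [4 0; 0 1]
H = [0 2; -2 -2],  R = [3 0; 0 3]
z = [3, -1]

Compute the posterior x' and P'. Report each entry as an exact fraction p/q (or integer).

x̄ = F·x = [4, 6]
P̄ = F·P·Fᵀ + Q = [12 12; 12 23]
y = z − H·x̄ = [-9, 19]
S = H·P̄·Hᵀ + R = [95 -140; -140 239]
K = P̄·Hᵀ·S⁻¹ = [-328/1035 -80/207; 398/1035 -14/207]
x' = x̄ + K·y = [-508/1035, 1298/1035]
P' = (I − K·H)·P̄ = [364/345 -164/345; -164/345 199/345]

x' = [-508/1035, 1298/1035]
P' = [364/345 -164/345; -164/345 199/345]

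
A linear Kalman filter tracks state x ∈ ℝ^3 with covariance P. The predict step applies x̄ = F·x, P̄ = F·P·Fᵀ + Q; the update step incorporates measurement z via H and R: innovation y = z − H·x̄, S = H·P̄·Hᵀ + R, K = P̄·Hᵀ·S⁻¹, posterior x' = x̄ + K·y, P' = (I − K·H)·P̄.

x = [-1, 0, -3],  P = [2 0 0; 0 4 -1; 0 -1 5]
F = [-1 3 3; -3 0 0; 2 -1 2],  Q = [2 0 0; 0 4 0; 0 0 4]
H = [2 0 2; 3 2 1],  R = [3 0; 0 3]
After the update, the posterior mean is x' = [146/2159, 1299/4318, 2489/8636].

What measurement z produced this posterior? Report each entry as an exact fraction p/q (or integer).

x̄ = F·x = [-8, 3, -8]
P̄ = F·P·Fᵀ + Q = [67 6 11; 6 22 -12; 11 -12 40]
S = H·P̄·Hᵀ + R = [519 546; 546 824]
K = P̄·Hᵀ·S⁻¹ = [104/2159 518/2159; -3099/10795 5417/21590; 9549/21590 -10087/43180]
x' − x̄ = [17418/2159, -11655/4318, 71577/8636] = K·y
y = (KᵀK)⁻¹·Kᵀ·(x' − x̄) = [33, 27]
z = y + H·x̄ = [33, 27] + [-32, -26] = [1, 1]

z = [1, 1]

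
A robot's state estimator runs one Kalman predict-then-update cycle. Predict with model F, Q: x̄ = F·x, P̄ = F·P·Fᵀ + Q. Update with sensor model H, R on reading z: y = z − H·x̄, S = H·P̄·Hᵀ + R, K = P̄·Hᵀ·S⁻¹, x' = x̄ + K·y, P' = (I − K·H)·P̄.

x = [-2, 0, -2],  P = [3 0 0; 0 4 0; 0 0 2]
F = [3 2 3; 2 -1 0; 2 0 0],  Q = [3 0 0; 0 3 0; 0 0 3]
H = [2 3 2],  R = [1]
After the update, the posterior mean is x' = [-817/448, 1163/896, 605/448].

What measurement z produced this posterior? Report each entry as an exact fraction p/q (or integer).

x̄ = F·x = [-12, -4, -4]
P̄ = F·P·Fᵀ + Q = [64 10 18; 10 19 12; 18 12 15]
S = H·P̄·Hᵀ + R = [896]
K = P̄·Hᵀ·S⁻¹ = [97/448; 101/896; 51/448]
x' − x̄ = [4559/448, 4747/896, 2397/448] = K·y
y = (KᵀK)⁻¹·Kᵀ·(x' − x̄) = [47]
z = y + H·x̄ = [47] + [-44] = [3]

z = [3]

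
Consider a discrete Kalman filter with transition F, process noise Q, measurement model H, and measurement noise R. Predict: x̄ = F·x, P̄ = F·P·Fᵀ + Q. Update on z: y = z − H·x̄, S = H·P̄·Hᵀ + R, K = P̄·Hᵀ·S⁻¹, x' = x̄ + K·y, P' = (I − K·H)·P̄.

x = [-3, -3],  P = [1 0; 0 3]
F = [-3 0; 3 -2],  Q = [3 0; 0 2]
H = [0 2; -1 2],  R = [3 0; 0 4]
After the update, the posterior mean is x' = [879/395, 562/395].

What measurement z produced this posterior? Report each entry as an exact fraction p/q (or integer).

z = [1, 3]

x̄ = F·x = [9, -3]
P̄ = F·P·Fᵀ + Q = [12 -9; -9 23]
S = H·P̄·Hᵀ + R = [95 110; 110 144]
K = P̄·Hᵀ·S⁻¹ = [177/395 -87/158; 287/790 33/316]
x' − x̄ = [-2676/395, 1747/395] = K·y
y = (KᵀK)⁻¹·Kᵀ·(x' − x̄) = [7, 18]
z = y + H·x̄ = [7, 18] + [-6, -15] = [1, 3]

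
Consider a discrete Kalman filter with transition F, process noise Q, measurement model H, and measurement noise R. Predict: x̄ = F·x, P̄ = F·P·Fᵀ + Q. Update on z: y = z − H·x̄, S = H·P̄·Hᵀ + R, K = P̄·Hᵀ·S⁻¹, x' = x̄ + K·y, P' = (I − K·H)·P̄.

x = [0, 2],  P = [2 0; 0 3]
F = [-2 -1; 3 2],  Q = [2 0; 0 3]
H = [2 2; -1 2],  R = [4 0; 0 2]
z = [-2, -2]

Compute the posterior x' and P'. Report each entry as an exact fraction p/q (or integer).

x̄ = F·x = [-2, 4]
P̄ = F·P·Fᵀ + Q = [13 -18; -18 33]
y = z − H·x̄ = [-6, -12]
S = H·P̄·Hᵀ + R = [44 70; 70 219]
K = P̄·Hᵀ·S⁻¹ = [155/592 -91/296; 345/2368 399/1184]
x' = x̄ + K·y = [35/296, -1087/1184]
P' = (I − K·H)·P̄ = [41/74 -9/296; -9/296 381/1184]

x' = [35/296, -1087/1184]
P' = [41/74 -9/296; -9/296 381/1184]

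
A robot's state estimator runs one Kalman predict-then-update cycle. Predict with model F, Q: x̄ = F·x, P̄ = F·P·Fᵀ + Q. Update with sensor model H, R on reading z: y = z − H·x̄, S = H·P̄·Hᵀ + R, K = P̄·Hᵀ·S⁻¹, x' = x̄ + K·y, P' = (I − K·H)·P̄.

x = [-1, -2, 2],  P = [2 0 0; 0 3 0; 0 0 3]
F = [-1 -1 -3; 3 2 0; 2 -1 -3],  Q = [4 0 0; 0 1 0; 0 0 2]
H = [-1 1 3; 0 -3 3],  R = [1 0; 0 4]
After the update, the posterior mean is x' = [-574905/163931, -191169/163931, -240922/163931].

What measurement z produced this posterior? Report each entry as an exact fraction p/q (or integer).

x̄ = F·x = [-3, -7, -6]
P̄ = F·P·Fᵀ + Q = [36 -12 26; -12 31 6; 26 6 40]
S = H·P̄·Hᵀ + R = [332 117; 117 535]
K = P̄·Hᵀ·S⁻¹ = [2712/163931 34338/163931; 41410/163931 -32037/163931; 41566/163931 22164/163931]
x' − x̄ = [-83112/163931, 956348/163931, 742664/163931] = K·y
y = (KᵀK)⁻¹·Kᵀ·(x' − x̄) = [20, -4]
z = y + H·x̄ = [20, -4] + [-22, 3] = [-2, -1]

z = [-2, -1]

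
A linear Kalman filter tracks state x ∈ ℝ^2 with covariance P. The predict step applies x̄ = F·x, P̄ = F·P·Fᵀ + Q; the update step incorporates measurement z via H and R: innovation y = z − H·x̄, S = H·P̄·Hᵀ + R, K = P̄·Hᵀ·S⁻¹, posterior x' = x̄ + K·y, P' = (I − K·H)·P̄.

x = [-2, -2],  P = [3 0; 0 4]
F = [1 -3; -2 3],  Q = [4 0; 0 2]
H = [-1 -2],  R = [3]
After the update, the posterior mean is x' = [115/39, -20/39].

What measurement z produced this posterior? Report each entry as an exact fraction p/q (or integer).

x̄ = F·x = [4, -2]
P̄ = F·P·Fᵀ + Q = [43 -42; -42 50]
S = H·P̄·Hᵀ + R = [78]
K = P̄·Hᵀ·S⁻¹ = [41/78; -29/39]
x' − x̄ = [-41/39, 58/39] = K·y
y = (KᵀK)⁻¹·Kᵀ·(x' − x̄) = [-2]
z = y + H·x̄ = [-2] + [0] = [-2]

z = [-2]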